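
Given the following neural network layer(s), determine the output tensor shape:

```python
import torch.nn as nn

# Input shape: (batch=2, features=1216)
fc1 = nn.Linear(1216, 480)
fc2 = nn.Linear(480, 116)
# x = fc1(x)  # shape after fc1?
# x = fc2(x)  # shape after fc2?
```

Input: (2, 1216) -> after fc1: (2, 480) -> Output: (2, 116)

Answer: (2, 116)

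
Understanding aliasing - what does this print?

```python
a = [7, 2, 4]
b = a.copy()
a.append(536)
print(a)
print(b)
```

Key concept: list.copy() creates independent copy.
Step by step:
`a = [7, 2, 4]` → a = [7, 2, 4]
`b = a.copy()` → b = [7, 2, 4]
`a.append(536)` → a = [7, 2, 4, 536]
`print(a)` → prints [7, 2, 4, 536]
`print(b)` → prints [7, 2, 4]

Answer:
[7, 2, 4, 536]
[7, 2, 4]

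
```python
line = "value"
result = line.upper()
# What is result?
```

Trace:
`line = "value"` → line = 'value'
`result = line.upper()` → result = 'VALUE'
So result = 'VALUE'

Answer: 'VALUE'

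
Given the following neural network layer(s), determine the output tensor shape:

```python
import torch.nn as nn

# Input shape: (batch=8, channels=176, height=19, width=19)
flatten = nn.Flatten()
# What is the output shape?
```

Input: (8, 176, 19, 19) -> Output: (8, 63536)

Answer: (8, 63536)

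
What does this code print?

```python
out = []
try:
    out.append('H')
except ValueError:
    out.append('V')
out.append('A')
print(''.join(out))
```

Execution trace: 'H' (try body, no exception) → 'A' (after the try/except). Output: HA

Answer: HA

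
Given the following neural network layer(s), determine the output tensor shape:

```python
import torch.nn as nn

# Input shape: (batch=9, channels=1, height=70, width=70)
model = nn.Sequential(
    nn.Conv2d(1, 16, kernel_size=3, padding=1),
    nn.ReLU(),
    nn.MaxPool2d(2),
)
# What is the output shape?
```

Input: (9, 1, 70, 70) -> after Conv2d: (9, 16, 70, 70) -> after ReLU: (9, 16, 70, 70) -> Output: (9, 16, 35, 35)

Answer: (9, 16, 35, 35)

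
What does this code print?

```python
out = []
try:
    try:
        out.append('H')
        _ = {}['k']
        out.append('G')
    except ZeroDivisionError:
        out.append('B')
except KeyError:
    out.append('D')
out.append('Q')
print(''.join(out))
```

Execution trace: 'H' (try body) → 'D' (outer except KeyError) → 'Q' (after the try/except). Output: HDQ

Answer: HDQ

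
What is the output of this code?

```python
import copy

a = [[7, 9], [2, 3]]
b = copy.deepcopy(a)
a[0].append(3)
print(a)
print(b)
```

Key concept: deep copy is fully independent.
Step by step:
`a = [[7, 9], [2, 3]]` → a = [[7, 9], [2, 3]]
`b = copy.deepcopy(a)` → b = [[7, 9], [2, 3]]
`a[0].append(3)` → a = [[7, 9, 3], [2, 3]]
`print(a)` → prints [[7, 9, 3], [2, 3]]
`print(b)` → prints [[7, 9], [2, 3]]

Answer:
[[7, 9, 3], [2, 3]]
[[7, 9], [2, 3]]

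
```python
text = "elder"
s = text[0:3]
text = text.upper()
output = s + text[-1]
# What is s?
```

Trace:
`text = "elder"` → text = 'elder'
`s = text[0:3]` → s = 'eld'
`text = text.upper()` → text = 'ELDER'
`output = s + text[-1]` → output = 'eldR'
So s = 'eld'

Answer: 'eld'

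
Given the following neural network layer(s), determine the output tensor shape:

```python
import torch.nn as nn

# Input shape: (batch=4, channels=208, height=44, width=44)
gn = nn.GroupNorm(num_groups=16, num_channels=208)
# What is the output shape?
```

Input: (4, 208, 44, 44) -> Output: (4, 208, 44, 44)

Answer: (4, 208, 44, 44)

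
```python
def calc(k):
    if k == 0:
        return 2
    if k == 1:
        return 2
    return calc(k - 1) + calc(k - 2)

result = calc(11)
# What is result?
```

Build up from base cases: calc(0)=2, calc(1)=2, calc(2)=4, calc(3)=6, calc(4)=10, calc(5)=16, calc(6)=26, ..., calc(11)=288

Answer: 288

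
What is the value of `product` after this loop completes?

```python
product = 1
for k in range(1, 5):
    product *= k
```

4! = 24
`product` takes the values: 1 → 2 → 6 → 24

Answer: 24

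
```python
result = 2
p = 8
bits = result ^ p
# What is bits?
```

Trace:
`result = 2` → result = 2
`p = 8` → p = 8
`bits = result ^ p` → bits = 10
So bits = 10

Answer: 10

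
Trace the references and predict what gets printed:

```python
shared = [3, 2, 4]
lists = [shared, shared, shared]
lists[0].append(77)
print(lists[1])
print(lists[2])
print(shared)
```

Key concept: list of same reference.
Step by step:
`shared = [3, 2, 4]` → shared = [3, 2, 4]
`lists = [shared, shared, shared]` → lists = [[3, 2, 4], [3, 2, 4], [3, 2, 4]]
`lists[0].append(77)` → shared = [3, 2, 4, 77]; lists = [[3, 2, 4, 77], [3, 2, 4, 77], [3, 2, 4, 77]]
`print(lists[1])` → prints [3, 2, 4, 77]
`print(lists[2])` → prints [3, 2, 4, 77]
`print(shared)` → prints [3, 2, 4, 77]

Answer:
[3, 2, 4, 77]
[3, 2, 4, 77]
[3, 2, 4, 77]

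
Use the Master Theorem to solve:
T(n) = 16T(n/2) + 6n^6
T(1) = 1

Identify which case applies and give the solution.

a=16, b=2, f(n)=6n^6. log_2(16) = 4. Since c=6 > 4 and the regularity condition holds (16(n/2)^6 = (16/2^6)n^6 with 16/2^6 < 1), Case 3 applies: T(n) = Θ(f(n)) = O(n^6).

Answer: O(n^6) - Case 3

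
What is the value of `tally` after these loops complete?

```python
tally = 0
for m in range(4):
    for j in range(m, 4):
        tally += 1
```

Upper triangle: 4 + 3 + ... + 1
`tally` takes the values: 0 → 1 → 2 → 3 → 4 → 5 → 6 → 7 → 8 → 9 → 10

Answer: 10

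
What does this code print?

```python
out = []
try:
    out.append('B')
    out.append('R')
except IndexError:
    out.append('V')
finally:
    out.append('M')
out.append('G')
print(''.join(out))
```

Execution trace: 'B' (try body) → 'R' (try body, no exception) → 'M' (finally) → 'G' (after the try/except). Output: BRMG

Answer: BRMG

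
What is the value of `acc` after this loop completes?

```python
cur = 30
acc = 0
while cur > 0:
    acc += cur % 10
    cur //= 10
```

Sum digits of 30
`acc` takes the values: 0 → 3

Answer: 3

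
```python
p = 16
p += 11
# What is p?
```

Trace:
`p = 16` → p = 16
`p += 11` → p = 27
So p = 27

Answer: 27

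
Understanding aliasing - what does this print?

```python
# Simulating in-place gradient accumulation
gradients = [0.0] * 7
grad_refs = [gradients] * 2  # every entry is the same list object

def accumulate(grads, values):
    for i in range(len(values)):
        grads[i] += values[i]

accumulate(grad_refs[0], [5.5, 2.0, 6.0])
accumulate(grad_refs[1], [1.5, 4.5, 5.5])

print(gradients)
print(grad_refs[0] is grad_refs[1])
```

Key concept: gradient accumulation aliasing.
Step by step:
`gradients = [0.0] * 7` → gradients = [0.0, 0.0, 0.0, 0.0, 0.0, 0.0, 0.0]
`grad_refs = [gradients] * 2` → grad_refs = [[0.0, 0.0, 0.0, 0.0, 0.0, 0.0, 0.0], [0.0, 0.0, 0.0, 0.0, 0.0, 0.0, 0.0]]
`accumulate(grad_refs[0], [5.5, 2.0, 6.0])` → gradients = [5.5, 2.0, 6.0, 0.0, 0.0, 0.0, 0.0]; grad_refs = [[5.5, 2.0, 6.0, 0.0, 0.0, 0.0, 0.0], [5.5, 2.0, 6.0, 0.0, 0.0, 0.0, 0.0]]
`accumulate(grad_refs[1], [1.5, 4.5, 5.5])` → gradients = [7.0, 6.5, 11.5, 0.0, 0.0, 0.0, 0.0]; grad_refs = [[7.0, 6.5, 11.5, 0.0, 0.0, 0.0, 0.0], [7.0, 6.5, 11.5, 0.0, 0.0, 0.0, 0.0]]
`print(gradients)` → prints [7.0, 6.5, 11.5, 0.0, 0.0, 0.0, 0.0]
`print(grad_refs[0] is grad_refs[1])` → prints True

Answer:
[7.0, 6.5, 11.5, 0.0, 0.0, 0.0, 0.0]
True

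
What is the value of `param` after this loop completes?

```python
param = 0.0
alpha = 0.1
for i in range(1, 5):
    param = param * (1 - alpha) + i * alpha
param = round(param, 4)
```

Moving average with lr=0.1
`param` takes the values: 0.0 → 0.1 → 0.29 → 0.561 → 0.9049

Answer: 0.9049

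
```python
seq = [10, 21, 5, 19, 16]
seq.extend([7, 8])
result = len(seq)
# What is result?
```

Trace:
`seq = [10, 21, 5, 19, 16]` → seq = [10, 21, 5, 19, 16]
`seq.extend([7, 8])` → seq = [10, 21, 5, 19, 16, 7, 8]
`result = len(seq)` → result = 7
So result = 7

Answer: 7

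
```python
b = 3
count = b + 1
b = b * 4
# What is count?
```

Trace:
`b = 3` → b = 3
`count = b + 1` → count = 4
`b = b * 4` → b = 12
So count = 4

Answer: 4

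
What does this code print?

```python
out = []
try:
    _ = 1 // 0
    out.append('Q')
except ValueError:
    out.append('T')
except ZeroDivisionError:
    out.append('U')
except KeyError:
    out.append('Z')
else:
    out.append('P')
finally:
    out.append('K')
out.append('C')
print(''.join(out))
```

Execution trace: 'U' (except ZeroDivisionError) → 'K' (finally) → 'C' (after the try/except). Output: UKC

Answer: UKC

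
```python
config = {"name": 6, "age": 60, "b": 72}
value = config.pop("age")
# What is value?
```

Trace:
`config = {"name": 6, "age": 60, "b": 72}` → config = {'name': 6, 'age': 60, 'b': 72}
`value = config.pop("age")` → config = {'name': 6, 'b': 72}; value = 60
So value = 60

Answer: 60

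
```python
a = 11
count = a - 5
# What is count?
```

Trace:
`a = 11` → a = 11
`count = a - 5` → count = 6
So count = 6

Answer: 6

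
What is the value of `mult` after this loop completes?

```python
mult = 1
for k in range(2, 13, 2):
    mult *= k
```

Product of even numbers 2 to 12
`mult` takes the values: 1 → 2 → 8 → 48 → 384 → 3840 → 46080

Answer: 46080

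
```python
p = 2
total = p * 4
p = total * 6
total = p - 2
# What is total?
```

Trace:
`p = 2` → p = 2
`total = p * 4` → total = 8
`p = total * 6` → p = 48
`total = p - 2` → total = 46
So total = 46

Answer: 46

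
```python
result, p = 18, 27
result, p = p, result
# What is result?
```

Trace:
`result, p = 18, 27` → result = 18; p = 27
`result, p = p, result` → result = 27; p = 18
So result = 27

Answer: 27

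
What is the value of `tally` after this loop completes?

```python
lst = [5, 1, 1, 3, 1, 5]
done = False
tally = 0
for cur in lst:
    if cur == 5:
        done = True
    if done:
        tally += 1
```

Count elements after first 5 in [5, 1, 1, 3, 1, 5]
`tally` takes the values: 0 → 1 → 2 → 3 → 4 → 5 → 6

Answer: 6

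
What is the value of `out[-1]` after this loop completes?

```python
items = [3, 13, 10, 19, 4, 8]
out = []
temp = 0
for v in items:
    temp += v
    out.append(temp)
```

Cumulative sum ends at 57
`out` takes the values: [] → [3] → [3, 16] → [3, 16, 26] → [3, 16, 26, 45] → [3, 16, 26, 45, 49] → [3, 16, 26, 45, 49, 57]
So `out[-1]` = 57

Answer: 57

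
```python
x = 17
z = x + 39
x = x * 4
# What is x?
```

Trace:
`x = 17` → x = 17
`z = x + 39` → z = 56
`x = x * 4` → x = 68
So x = 68

Answer: 68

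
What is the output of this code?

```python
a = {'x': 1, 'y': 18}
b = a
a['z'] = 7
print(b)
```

Key concept: dict aliasing.
Step by step:
`a = {'x': 1, 'y': 18}` → a = {'x': 1, 'y': 18}
`b = a` → b = {'x': 1, 'y': 18} (same object as a)
`a['z'] = 7` → a = {'x': 1, 'y': 18, 'z': 7} (same object as b); b = {'x': 1, 'y': 18, 'z': 7} (same object as a)
`print(b)` → prints {'x': 1, 'y': 18, 'z': 7}

Answer: {'x': 1, 'y': 18, 'z': 7}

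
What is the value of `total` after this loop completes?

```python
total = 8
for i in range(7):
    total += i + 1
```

Start at 8, add 1 to 7 = 36
`total` takes the values: 8 → 9 → 11 → 14 → 18 → 23 → 29 → 36

Answer: 36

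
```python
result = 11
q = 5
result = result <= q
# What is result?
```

Trace:
`result = 11` → result = 11
`q = 5` → q = 5
`result = result <= q` → result = False
So result = False

Answer: False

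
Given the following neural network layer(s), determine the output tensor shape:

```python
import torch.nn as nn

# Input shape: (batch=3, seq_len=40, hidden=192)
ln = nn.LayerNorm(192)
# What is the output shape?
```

Input: (3, 40, 192) -> Output: (3, 40, 192)

Answer: (3, 40, 192)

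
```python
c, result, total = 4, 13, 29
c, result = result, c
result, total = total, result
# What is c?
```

Trace:
`c, result, total = 4, 13, 29` → c = 4; result = 13; total = 29
`c, result = result, c` → c = 13; result = 4
`result, total = total, result` → result = 29; total = 4
So c = 13

Answer: 13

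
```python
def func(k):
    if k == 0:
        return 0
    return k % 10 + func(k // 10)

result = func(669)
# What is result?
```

Sum of digits of 669: 9 + 6 + 6 = 21

Answer: 21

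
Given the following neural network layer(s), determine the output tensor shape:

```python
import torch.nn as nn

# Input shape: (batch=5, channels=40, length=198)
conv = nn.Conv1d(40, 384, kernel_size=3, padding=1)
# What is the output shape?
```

Input: (5, 40, 198) -> Output: (5, 384, 198)

Answer: (5, 384, 198)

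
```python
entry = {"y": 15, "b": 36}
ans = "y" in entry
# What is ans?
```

Trace:
`entry = {"y": 15, "b": 36}` → entry = {'y': 15, 'b': 36}
`ans = "y" in entry` → ans = True
So ans = True

Answer: True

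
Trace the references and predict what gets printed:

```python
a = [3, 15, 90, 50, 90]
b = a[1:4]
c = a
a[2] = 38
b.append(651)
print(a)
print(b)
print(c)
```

Key concept: slice vs alias.
Step by step:
`a = [3, 15, 90, 50, 90]` → a = [3, 15, 90, 50, 90]
`b = a[1:4]` → b = [15, 90, 50]
`c = a` → c = [3, 15, 90, 50, 90] (same object as a)
`a[2] = 38` → a = [3, 15, 38, 50, 90] (same object as c); c = [3, 15, 38, 50, 90] (same object as a)
`b.append(651)` → b = [15, 90, 50, 651]
`print(a)` → prints [3, 15, 38, 50, 90]
`print(b)` → prints [15, 90, 50, 651]
`print(c)` → prints [3, 15, 38, 50, 90]

Answer:
[3, 15, 38, 50, 90]
[15, 90, 50, 651]
[3, 15, 38, 50, 90]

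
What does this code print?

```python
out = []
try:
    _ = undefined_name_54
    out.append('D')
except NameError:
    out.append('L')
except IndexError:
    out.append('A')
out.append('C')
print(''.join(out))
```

Execution trace: 'L' (except NameError) → 'C' (after the try/except). Output: LC

Answer: LC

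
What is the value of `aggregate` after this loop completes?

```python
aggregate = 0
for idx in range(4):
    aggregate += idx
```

Sum of 0 to 3 = 6
`aggregate` takes the values: 0 → 1 → 3 → 6

Answer: 6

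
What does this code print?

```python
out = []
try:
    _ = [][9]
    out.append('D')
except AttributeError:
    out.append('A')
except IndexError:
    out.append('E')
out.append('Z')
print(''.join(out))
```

Execution trace: 'E' (except IndexError) → 'Z' (after the try/except). Output: EZ

Answer: EZ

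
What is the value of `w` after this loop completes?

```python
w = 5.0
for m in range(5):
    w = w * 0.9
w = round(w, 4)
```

Exponential decay: 5.0 * 0.9^5
`w` takes the values: 5.0 → 4.5 → 4.05 → 3.645 → 3.2805 → 2.95245 → 2.9525

Answer: 2.9525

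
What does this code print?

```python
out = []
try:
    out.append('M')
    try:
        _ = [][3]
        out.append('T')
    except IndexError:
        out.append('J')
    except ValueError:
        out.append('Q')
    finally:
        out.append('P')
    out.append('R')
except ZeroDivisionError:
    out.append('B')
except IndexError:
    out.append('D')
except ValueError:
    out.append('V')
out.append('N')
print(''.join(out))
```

Execution trace: 'M' (try body) → 'J' (inner except IndexError) → 'P' (inner finally) → 'R' (try body, no exception) → 'N' (after the try/except). Output: MJPRN

Answer: MJPRN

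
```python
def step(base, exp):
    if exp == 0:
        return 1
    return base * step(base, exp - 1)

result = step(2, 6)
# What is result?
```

step(2, 6) = 2 * 2 * 2 * 2 * 2 * 2 = 64

Answer: 64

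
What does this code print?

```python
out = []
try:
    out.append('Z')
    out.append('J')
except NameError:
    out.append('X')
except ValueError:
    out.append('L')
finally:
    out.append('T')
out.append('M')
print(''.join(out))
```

Execution trace: 'Z' (try body) → 'J' (try body, no exception) → 'T' (finally) → 'M' (after the try/except). Output: ZJTM

Answer: ZJTM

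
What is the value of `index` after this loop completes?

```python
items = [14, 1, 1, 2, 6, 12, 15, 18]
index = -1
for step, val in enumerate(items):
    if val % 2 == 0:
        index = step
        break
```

First even number index in [14, 1, 1, 2, 6, 12, 15, 18]
`index` takes the values: -1 → 0

Answer: 0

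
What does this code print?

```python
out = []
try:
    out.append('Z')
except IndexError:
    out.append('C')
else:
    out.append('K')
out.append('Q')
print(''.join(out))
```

Execution trace: 'Z' (try body, no exception) → 'K' (else) → 'Q' (after the try/except). Output: ZKQ

Answer: ZKQ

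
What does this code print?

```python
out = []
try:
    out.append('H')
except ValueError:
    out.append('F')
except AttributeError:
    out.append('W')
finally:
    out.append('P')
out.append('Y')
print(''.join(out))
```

Execution trace: 'H' (try body, no exception) → 'P' (finally) → 'Y' (after the try/except). Output: HPY

Answer: HPY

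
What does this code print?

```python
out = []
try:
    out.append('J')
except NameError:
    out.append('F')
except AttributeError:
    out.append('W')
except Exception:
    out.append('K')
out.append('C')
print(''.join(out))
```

Execution trace: 'J' (try body, no exception) → 'C' (after the try/except). Output: JC

Answer: JC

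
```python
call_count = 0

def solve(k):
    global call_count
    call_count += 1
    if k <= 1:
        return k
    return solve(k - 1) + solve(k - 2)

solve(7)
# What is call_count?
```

Calls(k) = 1 + Calls(k-1) + Calls(k-2); Calls(0)=Calls(1)=1. For k=7 this gives 41.

Answer: 41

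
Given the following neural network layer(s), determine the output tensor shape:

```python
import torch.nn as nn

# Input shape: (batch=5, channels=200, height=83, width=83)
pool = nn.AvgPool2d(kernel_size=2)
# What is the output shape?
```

Input: (5, 200, 83, 83) -> Output: (5, 200, 41, 41)

Answer: (5, 200, 41, 41)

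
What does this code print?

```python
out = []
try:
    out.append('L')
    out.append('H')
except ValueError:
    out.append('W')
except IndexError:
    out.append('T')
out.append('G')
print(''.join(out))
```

Execution trace: 'L' (try body) → 'H' (try body, no exception) → 'G' (after the try/except). Output: LHG

Answer: LHG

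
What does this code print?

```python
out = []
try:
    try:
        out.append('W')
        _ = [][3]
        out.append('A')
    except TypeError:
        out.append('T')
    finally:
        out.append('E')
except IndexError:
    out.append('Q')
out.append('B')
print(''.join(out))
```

Execution trace: 'W' (try body) → 'E' (finally) → 'Q' (outer except IndexError) → 'B' (after the try/except). Output: WEQB

Answer: WEQB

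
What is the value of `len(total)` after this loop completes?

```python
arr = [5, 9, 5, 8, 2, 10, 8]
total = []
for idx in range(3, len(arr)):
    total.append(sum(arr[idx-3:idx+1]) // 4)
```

Number of 4-element averages
`total` takes the values: [] → [6] → [6, 6] → [6, 6, 6] → [6, 6, 6, 7]
So `len(total)` = 4

Answer: 4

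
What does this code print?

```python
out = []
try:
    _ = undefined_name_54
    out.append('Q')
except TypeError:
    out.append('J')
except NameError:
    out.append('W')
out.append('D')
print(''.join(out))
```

Execution trace: 'W' (except NameError) → 'D' (after the try/except). Output: WD

Answer: WD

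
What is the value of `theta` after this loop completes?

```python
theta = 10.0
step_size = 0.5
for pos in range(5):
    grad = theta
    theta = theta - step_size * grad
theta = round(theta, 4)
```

Gradient descent: w = 10.0 * (1 - 0.5)^5
`theta` takes the values: 10.0 → 5.0 → 2.5 → 1.25 → 0.625 → 0.3125

Answer: 0.3125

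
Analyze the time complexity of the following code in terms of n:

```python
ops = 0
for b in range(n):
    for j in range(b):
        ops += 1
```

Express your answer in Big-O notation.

Each loop level contributes: n × n. Multiplying the contributions gives O(n^2).

Answer: O(n^2)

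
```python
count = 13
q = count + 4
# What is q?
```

Trace:
`count = 13` → count = 13
`q = count + 4` → q = 17
So q = 17

Answer: 17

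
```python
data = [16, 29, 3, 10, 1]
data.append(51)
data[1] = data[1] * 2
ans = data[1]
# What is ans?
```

Trace:
`data = [16, 29, 3, 10, 1]` → data = [16, 29, 3, 10, 1]
`data.append(51)` → data = [16, 29, 3, 10, 1, 51]
`data[1] = data[1] * 2` → data = [16, 58, 3, 10, 1, 51]
`ans = data[1]` → ans = 58
So ans = 58

Answer: 58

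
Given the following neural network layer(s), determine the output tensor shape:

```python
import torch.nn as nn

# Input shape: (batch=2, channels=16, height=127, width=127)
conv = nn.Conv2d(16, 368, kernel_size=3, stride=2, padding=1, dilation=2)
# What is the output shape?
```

Input: (2, 16, 127, 127) -> Output: (2, 368, 63, 63)

Answer: (2, 368, 63, 63)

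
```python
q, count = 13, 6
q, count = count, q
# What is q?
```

Trace:
`q, count = 13, 6` → q = 13; count = 6
`q, count = count, q` → q = 6; count = 13
So q = 6

Answer: 6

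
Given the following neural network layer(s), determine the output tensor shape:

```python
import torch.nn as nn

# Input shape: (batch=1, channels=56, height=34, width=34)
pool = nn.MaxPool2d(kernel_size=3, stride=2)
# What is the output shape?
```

Input: (1, 56, 34, 34) -> Output: (1, 56, 16, 16)

Answer: (1, 56, 16, 16)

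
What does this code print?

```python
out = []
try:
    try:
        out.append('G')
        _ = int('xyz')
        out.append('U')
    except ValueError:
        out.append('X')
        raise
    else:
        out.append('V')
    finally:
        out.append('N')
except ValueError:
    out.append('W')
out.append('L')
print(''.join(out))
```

Execution trace: 'G' (inner try body) → 'X' (inner except ValueError) → 'N' (inner finally) → 'W' (outer except ValueError) → 'L' (after the try/except). Output: GXNWL

Answer: GXNWL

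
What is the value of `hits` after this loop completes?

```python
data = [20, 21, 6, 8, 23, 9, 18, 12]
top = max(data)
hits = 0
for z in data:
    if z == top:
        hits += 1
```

Count of max value 23 in [20, 21, 6, 8, 23, 9, 18, 12]
`hits` takes the values: 0 → 1

Answer: 1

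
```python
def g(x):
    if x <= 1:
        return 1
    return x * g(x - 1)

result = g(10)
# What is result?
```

g(10) = 10 * 9 * 8 * 7 * 6 * 5 * 4 * 3 * 2 * 1 = 3628800

Answer: 3628800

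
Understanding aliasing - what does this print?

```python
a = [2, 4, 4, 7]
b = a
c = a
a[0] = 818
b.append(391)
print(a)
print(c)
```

Key concept: multiple aliases.
Step by step:
`a = [2, 4, 4, 7]` → a = [2, 4, 4, 7]
`b = a` → b = [2, 4, 4, 7] (same object as a)
`c = a` → c = [2, 4, 4, 7] (same object as a, b)
`a[0] = 818` → a = [818, 4, 4, 7] (same object as b, c); b = [818, 4, 4, 7] (same object as a, c); c = [818, 4, 4, 7] (same object as a, b)
`b.append(391)` → a = [818, 4, 4, 7, 391] (same object as b, c); b = [818, 4, 4, 7, 391] (same object as a, c); c = [818, 4, 4, 7, 391] (same object as a, b)
`print(a)` → prints [818, 4, 4, 7, 391]
`print(c)` → prints [818, 4, 4, 7, 391]

Answer:
[818, 4, 4, 7, 391]
[818, 4, 4, 7, 391]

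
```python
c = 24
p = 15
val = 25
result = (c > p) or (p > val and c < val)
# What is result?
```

Trace:
`c = 24` → c = 24
`p = 15` → p = 15
`val = 25` → val = 25
`result = (c > p) or (p > val and c < val)` → result = True
So result = True

Answer: True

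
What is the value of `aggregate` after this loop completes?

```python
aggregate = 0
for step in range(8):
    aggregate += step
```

Sum of 0 to 7 = 28
`aggregate` takes the values: 0 → 1 → 3 → 6 → 10 → 15 → 21 → 28

Answer: 28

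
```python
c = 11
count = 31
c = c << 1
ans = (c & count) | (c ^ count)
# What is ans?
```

Trace:
`c = 11` → c = 11
`count = 31` → count = 31
`c = c << 1` → c = 22
`ans = (c & count) | (c ^ count)` → ans = 31
So ans = 31

Answer: 31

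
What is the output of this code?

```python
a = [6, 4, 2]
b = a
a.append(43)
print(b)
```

Key concept: basic list aliasing.
Step by step:
`a = [6, 4, 2]` → a = [6, 4, 2]
`b = a` → b = [6, 4, 2] (same object as a)
`a.append(43)` → a = [6, 4, 2, 43] (same object as b); b = [6, 4, 2, 43] (same object as a)
`print(b)` → prints [6, 4, 2, 43]

Answer: [6, 4, 2, 43]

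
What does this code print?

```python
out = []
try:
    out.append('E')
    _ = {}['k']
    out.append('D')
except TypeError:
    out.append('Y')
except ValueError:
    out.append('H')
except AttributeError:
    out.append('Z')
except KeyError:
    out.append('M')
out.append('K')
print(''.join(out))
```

Execution trace: 'E' (try body) → 'M' (except KeyError) → 'K' (after the try/except). Output: EMK

Answer: EMK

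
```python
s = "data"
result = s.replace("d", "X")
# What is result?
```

Trace:
`s = "data"` → s = 'data'
`result = s.replace("d", "X")` → result = 'Xata'
So result = 'Xata'

Answer: 'Xata'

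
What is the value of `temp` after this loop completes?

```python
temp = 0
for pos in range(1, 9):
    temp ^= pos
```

XOR of 1 to 8
`temp` takes the values: 0 → 1 → 3 → 0 → 4 → 1 → 7 → 0 → 8

Answer: 8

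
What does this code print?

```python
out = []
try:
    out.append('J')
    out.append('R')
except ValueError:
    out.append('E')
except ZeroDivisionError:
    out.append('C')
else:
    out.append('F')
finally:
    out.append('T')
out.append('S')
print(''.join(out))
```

Execution trace: 'J' (try body) → 'R' (try body, no exception) → 'F' (else) → 'T' (finally) → 'S' (after the try/except). Output: JRFTS

Answer: JRFTS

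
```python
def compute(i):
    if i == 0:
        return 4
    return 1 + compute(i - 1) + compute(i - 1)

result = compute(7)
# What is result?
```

compute(i) = 1 + 2·compute(i-1), compute(0)=4. Closed form: (4+1)·2^7 - 1 = 639.

Answer: 639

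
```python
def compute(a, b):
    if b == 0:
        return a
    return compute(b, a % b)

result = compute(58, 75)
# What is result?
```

compute(58, 75) -> compute(75, 58) -> compute(58, 17) -> compute(17, 7) -> compute(7, 3) -> compute(3, 1) -> compute(1, 0) -> 1

Answer: 1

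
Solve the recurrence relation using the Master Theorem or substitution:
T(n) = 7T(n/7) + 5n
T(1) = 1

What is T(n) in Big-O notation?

By Master Theorem: a=7, b=7, f(n)=5n. Since log_7(7) = 1 and f(n) = Θ(n^1), Case 2 applies. T(n) = O(n log n).

Answer: O(n log n)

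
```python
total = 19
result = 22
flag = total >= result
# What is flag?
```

Trace:
`total = 19` → total = 19
`result = 22` → result = 22
`flag = total >= result` → flag = False
So flag = False

Answer: False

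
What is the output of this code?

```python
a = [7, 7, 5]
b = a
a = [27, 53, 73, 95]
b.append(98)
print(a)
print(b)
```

Key concept: rebinding vs mutation: a is rebound to a new list, b still points at the original.
Step by step:
`a = [7, 7, 5]` → a = [7, 7, 5]
`b = a` → b = [7, 7, 5] (same object as a)
`a = [27, 53, 73, 95]` → a = [27, 53, 73, 95]
`b.append(98)` → b = [7, 7, 5, 98]
`print(a)` → prints [27, 53, 73, 95]
`print(b)` → prints [7, 7, 5, 98]

Answer:
[27, 53, 73, 95]
[7, 7, 5, 98]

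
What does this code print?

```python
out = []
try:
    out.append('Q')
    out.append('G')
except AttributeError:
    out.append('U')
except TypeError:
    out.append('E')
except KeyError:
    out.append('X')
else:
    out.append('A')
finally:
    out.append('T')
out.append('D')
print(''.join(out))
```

Execution trace: 'Q' (try body) → 'G' (try body, no exception) → 'A' (else) → 'T' (finally) → 'D' (after the try/except). Output: QGATD

Answer: QGATD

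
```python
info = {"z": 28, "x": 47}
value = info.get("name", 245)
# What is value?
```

Trace:
`info = {"z": 28, "x": 47}` → info = {'z': 28, 'x': 47}
`value = info.get("name", 245)` → value = 245
So value = 245

Answer: 245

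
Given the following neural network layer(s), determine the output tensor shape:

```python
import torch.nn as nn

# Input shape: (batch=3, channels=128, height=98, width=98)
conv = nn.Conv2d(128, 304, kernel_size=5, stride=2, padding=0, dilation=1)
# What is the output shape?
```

Input: (3, 128, 98, 98) -> Output: (3, 304, 47, 47)

Answer: (3, 304, 47, 47)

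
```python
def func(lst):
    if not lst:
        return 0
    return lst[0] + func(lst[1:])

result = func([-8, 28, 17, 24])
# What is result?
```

(-8) + 28 + 17 + 24 + 0 = 61

Answer: 61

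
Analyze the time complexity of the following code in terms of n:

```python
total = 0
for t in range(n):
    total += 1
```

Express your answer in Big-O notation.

Each loop level contributes: n. Multiplying the contributions gives O(n).

Answer: O(n)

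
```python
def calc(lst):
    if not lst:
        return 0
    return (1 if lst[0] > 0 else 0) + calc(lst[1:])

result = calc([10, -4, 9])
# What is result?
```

Count of positive elements in [10, -4, 9] = 2

Answer: 2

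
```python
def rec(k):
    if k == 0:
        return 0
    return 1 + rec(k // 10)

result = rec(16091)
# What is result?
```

Count of digits of 16091: 5

Answer: 5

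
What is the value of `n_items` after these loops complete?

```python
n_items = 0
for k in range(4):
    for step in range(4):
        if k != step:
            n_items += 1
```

4² - 4 (exclude diagonal)
`n_items` takes the values: 0 → 1 → 2 → 3 → 4 → 5 → 6 → 7 → 8 → 9 → 10 → 11 → 12

Answer: 12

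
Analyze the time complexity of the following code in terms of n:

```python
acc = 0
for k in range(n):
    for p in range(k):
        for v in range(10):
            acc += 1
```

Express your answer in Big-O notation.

Each loop level contributes: n × n × 1. Multiplying the contributions gives O(n^2).

Answer: O(n^2)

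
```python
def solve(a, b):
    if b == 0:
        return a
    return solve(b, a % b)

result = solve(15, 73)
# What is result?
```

solve(15, 73) -> solve(73, 15) -> solve(15, 13) -> solve(13, 2) -> solve(2, 1) -> solve(1, 0) -> 1

Answer: 1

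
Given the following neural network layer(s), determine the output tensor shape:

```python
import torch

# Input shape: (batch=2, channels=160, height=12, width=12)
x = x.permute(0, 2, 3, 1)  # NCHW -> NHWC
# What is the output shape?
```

Input: (2, 160, 12, 12) -> Output: (2, 12, 12, 160)

Answer: (2, 12, 12, 160)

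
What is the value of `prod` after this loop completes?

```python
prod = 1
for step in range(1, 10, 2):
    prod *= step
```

Product of 1, 3, 5, ... up to 9
`prod` takes the values: 1 → 3 → 15 → 105 → 945

Answer: 945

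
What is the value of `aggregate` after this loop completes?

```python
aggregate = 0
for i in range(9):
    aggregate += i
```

Sum of 0 to 8 = 36
`aggregate` takes the values: 0 → 1 → 3 → 6 → 10 → 15 → 21 → 28 → 36

Answer: 36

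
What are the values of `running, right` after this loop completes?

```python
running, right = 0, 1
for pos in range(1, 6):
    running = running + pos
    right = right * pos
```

Sum and factorial of 1 to 5
`running, right` takes the values: (0, 1) → (1, 1) → (3, 1) → (3, 2) → (6, 2) → (6, 6) → (10, 6) → (10, 24) → (15, 24) → (15, 120)

Answer: 15, 120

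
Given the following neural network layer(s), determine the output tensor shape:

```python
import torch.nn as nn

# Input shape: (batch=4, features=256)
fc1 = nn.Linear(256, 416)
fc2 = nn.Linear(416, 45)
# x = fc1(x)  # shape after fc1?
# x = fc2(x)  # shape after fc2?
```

Input: (4, 256) -> after fc1: (4, 416) -> Output: (4, 45)

Answer: (4, 45)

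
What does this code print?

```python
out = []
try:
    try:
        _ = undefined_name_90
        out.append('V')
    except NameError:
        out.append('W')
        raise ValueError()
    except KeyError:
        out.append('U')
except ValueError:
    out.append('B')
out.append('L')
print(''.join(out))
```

Execution trace: 'W' (inner except NameError) → 'B' (outer except ValueError) → 'L' (after the try/except). Output: WBL

Answer: WBL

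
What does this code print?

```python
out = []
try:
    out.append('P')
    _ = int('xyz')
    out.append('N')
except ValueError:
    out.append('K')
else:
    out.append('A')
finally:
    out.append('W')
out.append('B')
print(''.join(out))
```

Execution trace: 'P' (try body) → 'K' (except ValueError) → 'W' (finally) → 'B' (after the try/except). Output: PKWB

Answer: PKWB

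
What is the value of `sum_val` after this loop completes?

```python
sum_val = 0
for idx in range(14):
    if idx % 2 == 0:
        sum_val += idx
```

Sum of even numbers 0 to 13
`sum_val` takes the values: 0 → 2 → 6 → 12 → 20 → 30 → 42

Answer: 42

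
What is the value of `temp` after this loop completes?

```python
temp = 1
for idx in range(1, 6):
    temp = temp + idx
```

Start at 1, add 1 through 5
`temp` takes the values: 1 → 2 → 4 → 7 → 11 → 16

Answer: 16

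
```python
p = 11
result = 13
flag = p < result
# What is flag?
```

Trace:
`p = 11` → p = 11
`result = 13` → result = 13
`flag = p < result` → flag = True
So flag = True

Answer: True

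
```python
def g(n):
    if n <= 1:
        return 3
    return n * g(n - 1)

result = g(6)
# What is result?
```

g(6) = 6 * 5 * 4 * 3 * 2 * 3 = 2160

Answer: 2160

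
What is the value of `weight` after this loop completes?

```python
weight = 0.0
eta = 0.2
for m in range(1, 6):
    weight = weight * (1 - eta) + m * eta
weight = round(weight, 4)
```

Moving average with lr=0.2
`weight` takes the values: 0.0 → 0.2 → 0.56 → 1.048 → 1.6384 → 2.31072 → 2.3107

Answer: 2.3107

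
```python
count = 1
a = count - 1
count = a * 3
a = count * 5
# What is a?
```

Trace:
`count = 1` → count = 1
`a = count - 1` → a = 0
`count = a * 3` → count = 0
`a = count * 5` → a = 0
So a = 0

Answer: 0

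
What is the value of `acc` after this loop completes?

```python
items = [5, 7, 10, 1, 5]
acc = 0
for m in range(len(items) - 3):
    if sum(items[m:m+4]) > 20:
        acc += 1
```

Count windows with sum > 20
`acc` takes the values: 0 → 1 → 2

Answer: 2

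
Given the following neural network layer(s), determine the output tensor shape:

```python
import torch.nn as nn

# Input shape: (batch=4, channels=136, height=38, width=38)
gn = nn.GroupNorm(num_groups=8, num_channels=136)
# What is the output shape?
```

Input: (4, 136, 38, 38) -> Output: (4, 136, 38, 38)

Answer: (4, 136, 38, 38)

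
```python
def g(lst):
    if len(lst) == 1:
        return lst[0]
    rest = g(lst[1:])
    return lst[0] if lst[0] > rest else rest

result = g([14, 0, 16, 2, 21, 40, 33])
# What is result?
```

Recursive max over [14, 0, 16, 2, 21, 40, 33] = 40

Answer: 40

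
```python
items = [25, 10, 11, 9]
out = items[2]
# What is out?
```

Trace:
`items = [25, 10, 11, 9]` → items = [25, 10, 11, 9]
`out = items[2]` → out = 11
So out = 11

Answer: 11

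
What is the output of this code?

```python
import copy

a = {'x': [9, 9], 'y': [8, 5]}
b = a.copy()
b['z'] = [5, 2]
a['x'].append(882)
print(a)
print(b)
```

Key concept: shallow copy of dict with mutable values.
Step by step:
`a = {'x': [9, 9], 'y': [8, 5]}` → a = {'x': [9, 9], 'y': [8, 5]}
`b = a.copy()` → b = {'x': [9, 9], 'y': [8, 5]}
`b['z'] = [5, 2]` → b = {'x': [9, 9], 'y': [8, 5], 'z': [5, 2]}
`a['x'].append(882)` → a = {'x': [9, 9, 882], 'y': [8, 5]}; b = {'x': [9, 9, 882], 'y': [8, 5], 'z': [5, 2]}
`print(a)` → prints {'x': [9, 9, 882], 'y': [8, 5]}
`print(b)` → prints {'x': [9, 9, 882], 'y': [8, 5], 'z': [5, 2]}

Answer:
{'x': [9, 9, 882], 'y': [8, 5]}
{'x': [9, 9, 882], 'y': [8, 5], 'z': [5, 2]}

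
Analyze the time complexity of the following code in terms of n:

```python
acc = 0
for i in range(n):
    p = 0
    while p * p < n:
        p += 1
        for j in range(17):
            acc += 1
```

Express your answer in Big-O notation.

Each loop level contributes: n × √n × 1. Multiplying the contributions gives O(n√n).

Answer: O(n√n)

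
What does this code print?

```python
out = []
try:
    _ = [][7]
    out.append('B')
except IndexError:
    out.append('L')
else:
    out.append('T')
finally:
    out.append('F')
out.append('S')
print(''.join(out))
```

Execution trace: 'L' (except IndexError) → 'F' (finally) → 'S' (after the try/except). Output: LFS

Answer: LFS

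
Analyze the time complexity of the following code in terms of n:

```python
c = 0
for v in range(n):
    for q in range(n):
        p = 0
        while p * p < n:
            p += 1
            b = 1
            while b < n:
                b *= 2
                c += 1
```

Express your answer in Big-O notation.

Each loop level contributes: n × n × √n × log n. Multiplying the contributions gives O(n^2√n log n).

Answer: O(n^2√n log n)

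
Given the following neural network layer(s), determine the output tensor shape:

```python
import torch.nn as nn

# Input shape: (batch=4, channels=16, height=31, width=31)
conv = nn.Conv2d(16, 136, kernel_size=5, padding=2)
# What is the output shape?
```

Input: (4, 16, 31, 31) -> Output: (4, 136, 31, 31)

Answer: (4, 136, 31, 31)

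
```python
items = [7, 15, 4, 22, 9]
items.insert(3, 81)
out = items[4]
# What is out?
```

Trace:
`items = [7, 15, 4, 22, 9]` → items = [7, 15, 4, 22, 9]
`items.insert(3, 81)` → items = [7, 15, 4, 81, 22, 9]
`out = items[4]` → out = 22
So out = 22

Answer: 22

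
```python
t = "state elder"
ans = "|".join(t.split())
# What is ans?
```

Trace:
`t = "state elder"` → t = 'state elder'
`ans = "|".join(t.split())` → ans = 'state|elder'
So ans = 'state|elder'

Answer: 'state|elder'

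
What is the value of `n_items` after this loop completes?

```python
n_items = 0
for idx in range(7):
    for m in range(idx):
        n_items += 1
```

Triangle number: 0+1+2+...+6
`n_items` takes the values: 0 → 1 → 2 → 3 → 4 → 5 → 6 → 7 → 8 → 9 → 10 → 11 → 12 → 13 → 14 → 15 → 16 → 17 → 18 → 19 → 20 → 21

Answer: 21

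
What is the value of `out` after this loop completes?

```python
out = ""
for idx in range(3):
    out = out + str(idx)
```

Concatenate digits 0 to 2
`out` takes the values: "" → "0" → "01" → "012"

Answer: "012"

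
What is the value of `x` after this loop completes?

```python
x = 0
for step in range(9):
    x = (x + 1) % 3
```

Increment mod 3, 9 times = 0
`x` takes the values: 0 → 1 → 2 → 0 → 1 → 2 → 0 → 1 → 2 → 0

Answer: 0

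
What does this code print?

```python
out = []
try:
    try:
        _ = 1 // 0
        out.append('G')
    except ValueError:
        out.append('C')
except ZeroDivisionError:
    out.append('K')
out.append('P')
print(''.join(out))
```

Execution trace: 'K' (outer except ZeroDivisionError) → 'P' (after the try/except). Output: KP

Answer: KP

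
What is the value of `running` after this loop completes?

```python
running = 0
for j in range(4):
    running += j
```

Sum of 0 to 3 = 6
`running` takes the values: 0 → 1 → 3 → 6

Answer: 6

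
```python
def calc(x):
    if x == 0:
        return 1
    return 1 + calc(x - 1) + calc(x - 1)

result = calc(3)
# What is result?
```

calc(x) = 1 + 2·calc(x-1), calc(0)=1. Closed form: (1+1)·2^3 - 1 = 15.

Answer: 15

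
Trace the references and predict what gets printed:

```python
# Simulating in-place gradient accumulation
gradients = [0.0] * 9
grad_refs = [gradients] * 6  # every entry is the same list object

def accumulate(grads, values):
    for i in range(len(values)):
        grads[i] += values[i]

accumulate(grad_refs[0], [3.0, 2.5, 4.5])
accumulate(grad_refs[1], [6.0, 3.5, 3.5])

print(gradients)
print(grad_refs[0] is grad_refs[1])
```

Key concept: gradient accumulation aliasing.
Step by step:
`gradients = [0.0] * 9` → gradients = [0.0, 0.0, 0.0, 0.0, 0.0, 0.0, 0.0, 0.0, 0.0]
`grad_refs = [gradients] * 6` → grad_refs = [[0.0, 0.0, 0.0, 0.0, 0.0, 0.0, 0.0, 0.0, 0.0], [0.0, 0.0, 0.0, 0.0, 0.0, 0.0, 0.0, 0.0, 0.0], [0.0, 0.0, 0.0, 0.0, 0.0, 0.0, 0.0, 0.0, 0.0], [0.0, 0.0, 0.0, 0.0, 0.0, 0.0, 0.0, 0.0, 0.0], [0.0, 0.0, 0.0, 0.0, 0.0, 0.0, 0.0, 0.0, 0.0], [0.0, 0.0, 0.0, 0.0, 0.0, 0.0, 0.0, 0.0, 0.0]]
`accumulate(grad_refs[0], [3.0, 2.5, 4.5])` → gradients = [3.0, 2.5, 4.5, 0.0, 0.0, 0.0, 0.0, 0.0, 0.0]; grad_refs = [[3.0, 2.5, 4.5, 0.0, 0.0, 0.0, 0.0, 0.0, 0.0], [3.0, 2.5, 4.5, 0.0, 0.0, 0.0, 0.0, 0.0, 0.0], [3.0, 2.5, 4.5, 0.0, 0.0, 0.0, 0.0, 0.0, 0.0], [3.0, 2.5, 4.5, 0.0, 0.0, 0.0, 0.0, 0.0, 0.0], [3.0, 2.5, 4.5, 0.0, 0.0, 0.0, 0.0, 0.0, 0.0], [3.0, 2.5, 4.5, 0.0, 0.0, 0.0, 0.0, 0.0, 0.0]]
`accumulate(grad_refs[1], [6.0, 3.5, 3.5])` → gradients = [9.0, 6.0, 8.0, 0.0, 0.0, 0.0, 0.0, 0.0, 0.0]; grad_refs = [[9.0, 6.0, 8.0, 0.0, 0.0, 0.0, 0.0, 0.0, 0.0], [9.0, 6.0, 8.0, 0.0, 0.0, 0.0, 0.0, 0.0, 0.0], [9.0, 6.0, 8.0, 0.0, 0.0, 0.0, 0.0, 0.0, 0.0], [9.0, 6.0, 8.0, 0.0, 0.0, 0.0, 0.0, 0.0, 0.0], [9.0, 6.0, 8.0, 0.0, 0.0, 0.0, 0.0, 0.0, 0.0], [9.0, 6.0, 8.0, 0.0, 0.0, 0.0, 0.0, 0.0, 0.0]]
`print(gradients)` → prints [9.0, 6.0, 8.0, 0.0, 0.0, 0.0, 0.0, 0.0, 0.0]
`print(grad_refs[0] is grad_refs[1])` → prints True

Answer:
[9.0, 6.0, 8.0, 0.0, 0.0, 0.0, 0.0, 0.0, 0.0]
True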